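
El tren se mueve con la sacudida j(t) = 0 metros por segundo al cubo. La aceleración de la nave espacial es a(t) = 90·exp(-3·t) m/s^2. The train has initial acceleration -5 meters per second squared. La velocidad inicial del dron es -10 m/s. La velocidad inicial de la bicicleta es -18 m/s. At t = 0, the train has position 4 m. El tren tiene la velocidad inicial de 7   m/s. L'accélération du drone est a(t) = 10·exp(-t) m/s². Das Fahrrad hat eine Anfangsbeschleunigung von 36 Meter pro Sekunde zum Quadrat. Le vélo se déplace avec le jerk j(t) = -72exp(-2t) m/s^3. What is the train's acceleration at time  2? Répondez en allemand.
Ausgehend von dem Ruck j(t) = 0, nehmen wir 1 Stammfunktion. Durch Integration von dem Ruck und Verwendung der Anfangsbedingung a(0) = -5, erhalten wir a(t) = -5. Wir haben die Beschleunigung a(t) = -5. Durch Einsetzen von t = 2: a(2) = -5.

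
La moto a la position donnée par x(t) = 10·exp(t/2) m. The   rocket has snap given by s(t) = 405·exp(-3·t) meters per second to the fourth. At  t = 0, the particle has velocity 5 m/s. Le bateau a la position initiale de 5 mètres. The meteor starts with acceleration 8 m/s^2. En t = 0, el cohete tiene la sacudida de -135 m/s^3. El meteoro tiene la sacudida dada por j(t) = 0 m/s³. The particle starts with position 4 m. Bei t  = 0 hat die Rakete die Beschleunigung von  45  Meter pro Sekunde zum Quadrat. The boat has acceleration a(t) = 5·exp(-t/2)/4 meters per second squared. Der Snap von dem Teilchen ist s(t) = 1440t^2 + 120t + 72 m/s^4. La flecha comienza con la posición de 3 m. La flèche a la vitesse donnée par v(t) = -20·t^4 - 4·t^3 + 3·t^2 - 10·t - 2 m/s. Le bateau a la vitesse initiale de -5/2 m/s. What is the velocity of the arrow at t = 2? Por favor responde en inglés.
We have velocity v(t) = -20·t^4 - 4·t^3 + 3·t^2 - 10·t - 2. Substituting t = 2: v(2) = -362.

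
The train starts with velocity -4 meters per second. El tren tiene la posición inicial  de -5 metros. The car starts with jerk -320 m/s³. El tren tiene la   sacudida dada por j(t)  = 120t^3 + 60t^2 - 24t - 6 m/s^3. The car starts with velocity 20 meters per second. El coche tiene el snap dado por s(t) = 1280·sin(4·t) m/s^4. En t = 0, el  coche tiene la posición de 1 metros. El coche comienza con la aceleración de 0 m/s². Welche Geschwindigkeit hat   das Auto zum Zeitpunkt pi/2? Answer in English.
We need to integrate our snap equation s(t) = 1280·sin(4·t) 3 times. The antiderivative of snap, with j(0) = -320, gives jerk: j(t) = -320·cos(4·t). Taking ∫j(t)dt and applying a(0) = 0, we find a(t) = -80·sin(4·t). Finding the antiderivative of a(t) and using v(0) = 20: v(t) = 20·cos(4·t). Using v(t) = 20·cos(4·t) and substituting t = pi/2, we find v = 20.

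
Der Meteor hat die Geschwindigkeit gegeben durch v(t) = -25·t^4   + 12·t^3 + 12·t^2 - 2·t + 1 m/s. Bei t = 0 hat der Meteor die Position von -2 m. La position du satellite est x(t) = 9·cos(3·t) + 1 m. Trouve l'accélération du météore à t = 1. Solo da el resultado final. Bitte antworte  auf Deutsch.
a(1) = -42.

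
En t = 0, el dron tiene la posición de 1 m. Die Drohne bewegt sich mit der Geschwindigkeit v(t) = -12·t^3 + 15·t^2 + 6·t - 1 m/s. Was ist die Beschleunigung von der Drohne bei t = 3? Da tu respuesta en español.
Debemos derivar nuestra ecuación de la velocidad v(t) = -12·t^3 + 15·t^2 + 6·t - 1 1 vez. La derivada de la velocidad da la aceleración: a(t) = -36·t^2 + 30·t + 6. Usando a(t) = -36·t^2 + 30·t + 6 y sustituyendo t = 3, encontramos a = -228.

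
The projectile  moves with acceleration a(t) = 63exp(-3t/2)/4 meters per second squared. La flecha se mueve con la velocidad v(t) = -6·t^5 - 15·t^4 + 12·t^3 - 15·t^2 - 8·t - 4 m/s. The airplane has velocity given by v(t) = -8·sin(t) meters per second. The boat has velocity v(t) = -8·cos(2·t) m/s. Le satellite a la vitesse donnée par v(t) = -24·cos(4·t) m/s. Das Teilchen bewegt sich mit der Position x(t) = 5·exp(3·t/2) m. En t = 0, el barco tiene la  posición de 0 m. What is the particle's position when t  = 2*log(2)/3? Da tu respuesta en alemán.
Mit x(t) = 5·exp(3·t/2) und Einsetzen von t = 2*log(2)/3, finden wir x = 10.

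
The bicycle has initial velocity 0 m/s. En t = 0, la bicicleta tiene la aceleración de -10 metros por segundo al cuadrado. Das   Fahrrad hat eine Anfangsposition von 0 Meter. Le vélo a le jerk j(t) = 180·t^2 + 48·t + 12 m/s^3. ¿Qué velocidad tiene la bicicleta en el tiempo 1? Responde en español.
Partiendo de la sacudida j(t) = 180·t^2 + 48·t + 12, tomamos 2 antiderivadas. Integrando la sacudida y usando la condición inicial a(0) = -10, obtenemos a(t) = 60·t^3 + 24·t^2 + 12·t - 10. La integral de la aceleración, con v(0) = 0, da la velocidad: v(t) = t·(15·t^3 + 8·t^2 + 6·t - 10). Tenemos la velocidad v(t) = t·(15·t^3 + 8·t^2 + 6·t - 10). Sustituyendo t = 1: v(1) = 19.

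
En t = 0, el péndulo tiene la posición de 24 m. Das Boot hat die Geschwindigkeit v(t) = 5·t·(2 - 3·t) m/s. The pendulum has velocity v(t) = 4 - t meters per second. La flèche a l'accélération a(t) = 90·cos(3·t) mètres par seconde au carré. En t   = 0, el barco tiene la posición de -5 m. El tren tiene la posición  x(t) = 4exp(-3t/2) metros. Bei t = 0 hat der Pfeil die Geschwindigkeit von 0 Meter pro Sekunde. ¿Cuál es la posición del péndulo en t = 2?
Necesitamos integrar nuestra ecuación de la velocidad v(t) = 4 - t 1 vez. La antiderivada de la velocidad, con x(0) = 24, da la posición: x(t) = -t^2/2 + 4·t + 24. De la ecuación de la posición x(t) = -t^2/2 + 4·t + 24, sustituimos t = 2 para obtener x = 30.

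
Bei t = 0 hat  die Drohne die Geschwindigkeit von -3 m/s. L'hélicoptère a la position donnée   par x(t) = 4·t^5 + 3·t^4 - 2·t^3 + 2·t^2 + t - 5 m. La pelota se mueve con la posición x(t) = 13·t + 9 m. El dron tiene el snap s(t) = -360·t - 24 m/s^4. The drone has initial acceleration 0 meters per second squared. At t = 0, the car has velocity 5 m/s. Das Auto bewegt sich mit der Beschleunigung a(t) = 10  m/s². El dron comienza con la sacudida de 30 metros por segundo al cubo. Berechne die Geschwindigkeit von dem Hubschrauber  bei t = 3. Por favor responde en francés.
Pour résoudre ceci, nous devons prendre 1 dérivée de notre équation de la position x(t) = 4·t^5 + 3·t^4 - 2·t^3 + 2·t^2 + t - 5. La dérivée de la position donne la vitesse: v(t) = 20·t^4 + 12·t^3 - 6·t^2 + 4·t + 1. Nous avons la vitesse v(t) = 20·t^4 + 12·t^3 - 6·t^2 + 4·t + 1. En substituant t = 3: v(3) = 1903.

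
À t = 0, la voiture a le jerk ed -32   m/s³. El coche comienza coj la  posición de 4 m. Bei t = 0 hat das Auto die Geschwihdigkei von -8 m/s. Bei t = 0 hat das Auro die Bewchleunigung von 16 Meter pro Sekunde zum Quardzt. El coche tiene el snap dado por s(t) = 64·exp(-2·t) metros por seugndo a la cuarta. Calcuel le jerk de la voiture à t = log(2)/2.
Nous devons trouver la primitive de notre équation du snap s(t) = 64·exp(-2·t) 1 fois. La primitive du snap est le jerk. En utilisant j(0) = -32, nous obtenons j(t) = -32·exp(-2·t). En utilisant j(t) = -32·exp(-2·t) et en substituant t = log(2)/2, nous trouvons j = -16.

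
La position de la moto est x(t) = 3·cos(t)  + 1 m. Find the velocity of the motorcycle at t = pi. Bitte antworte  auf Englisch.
Starting from position x(t) = 3·cos(t) + 1, we take 1 derivative. The derivative of position gives velocity: v(t) = -3·sin(t). We have velocity v(t) = -3·sin(t). Substituting t = pi: v(pi) = 0.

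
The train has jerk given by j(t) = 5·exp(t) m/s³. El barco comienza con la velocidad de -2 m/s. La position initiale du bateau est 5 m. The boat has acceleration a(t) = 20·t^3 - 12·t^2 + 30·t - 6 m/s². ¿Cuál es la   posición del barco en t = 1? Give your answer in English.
Starting from acceleration a(t) = 20·t^3 - 12·t^2 + 30·t - 6, we take 2 integrals. Integrating acceleration and using the initial condition v(0) = -2, we get v(t) = 5·t^4 - 4·t^3 + 15·t^2 - 6·t - 2. Finding the integral of v(t) and using x(0) = 5: x(t) = t^5 - t^4 + 5·t^3 - 3·t^2 - 2·t + 5. We have position x(t) = t^5 - t^4 + 5·t^3 - 3·t^2 - 2·t + 5. Substituting t = 1: x(1) = 5.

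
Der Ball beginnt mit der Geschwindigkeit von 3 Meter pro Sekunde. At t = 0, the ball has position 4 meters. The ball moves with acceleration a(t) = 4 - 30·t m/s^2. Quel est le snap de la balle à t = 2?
Pour résoudre ceci, nous devons prendre 2 dérivées de notre équation de l'accélération a(t) = 4 - 30·t. En dérivant l'accélération, nous obtenons le jerk: j(t) = -30. En prenant d/dt de j(t), nous trouvons s(t) = 0. De l'équation du snap s(t) = 0, nous substituons t = 2 pour obtenir s = 0.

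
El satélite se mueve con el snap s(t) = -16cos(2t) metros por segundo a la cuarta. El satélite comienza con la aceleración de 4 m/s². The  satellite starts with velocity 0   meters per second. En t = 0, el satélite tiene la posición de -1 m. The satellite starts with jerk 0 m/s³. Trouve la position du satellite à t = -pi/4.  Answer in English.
We must find the antiderivative of our snap equation s(t) = -16·cos(2·t) 4 times. The integral of snap, with j(0) = 0, gives jerk: j(t) = -8·sin(2·t). The antiderivative of jerk, with a(0) = 4, gives acceleration: a(t) = 4·cos(2·t). Taking ∫a(t)dt and applying v(0) = 0, we find v(t) = 2·sin(2·t). Taking ∫v(t)dt and applying x(0) = -1, we find x(t) = -cos(2·t). From the given position equation x(t) = -cos(2·t), we substitute t = -pi/4 to get x = 0.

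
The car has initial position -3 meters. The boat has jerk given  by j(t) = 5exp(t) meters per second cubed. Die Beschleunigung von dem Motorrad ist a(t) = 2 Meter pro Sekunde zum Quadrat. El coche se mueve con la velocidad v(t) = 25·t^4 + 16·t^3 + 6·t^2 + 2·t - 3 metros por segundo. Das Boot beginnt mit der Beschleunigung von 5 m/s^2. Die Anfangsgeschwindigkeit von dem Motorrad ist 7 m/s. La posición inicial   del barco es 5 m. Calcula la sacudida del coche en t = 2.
Para resolver esto, necesitamos tomar 2 derivadas de nuestra ecuación de la velocidad v(t) = 25·t^4 + 16·t^3 + 6·t^2 + 2·t - 3. Derivando la velocidad, obtenemos la aceleración: a(t) = 100·t^3 + 48·t^2 + 12·t + 2. Tomando d/dt de a(t), encontramos j(t) = 300·t^2 + 96·t + 12. Usando j(t) = 300·t^2 + 96·t + 12 y sustituyendo t = 2, encontramos j = 1404.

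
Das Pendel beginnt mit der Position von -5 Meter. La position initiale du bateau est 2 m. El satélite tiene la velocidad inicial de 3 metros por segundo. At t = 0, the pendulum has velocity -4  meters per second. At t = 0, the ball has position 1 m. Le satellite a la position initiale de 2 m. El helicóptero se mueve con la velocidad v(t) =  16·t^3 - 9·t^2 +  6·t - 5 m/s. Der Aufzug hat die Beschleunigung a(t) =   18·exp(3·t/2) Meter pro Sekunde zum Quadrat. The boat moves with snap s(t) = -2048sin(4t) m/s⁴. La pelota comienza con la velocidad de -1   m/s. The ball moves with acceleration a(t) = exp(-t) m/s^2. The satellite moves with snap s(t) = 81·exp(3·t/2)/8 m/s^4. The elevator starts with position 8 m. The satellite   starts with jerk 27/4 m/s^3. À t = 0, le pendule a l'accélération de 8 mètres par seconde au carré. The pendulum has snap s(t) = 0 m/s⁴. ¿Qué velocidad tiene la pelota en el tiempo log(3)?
Partiendo de la aceleración a(t) = exp(-t), tomamos 1 integral. La antiderivada de la aceleración es la velocidad. Usando v(0) = -1, obtenemos v(t) = -exp(-t). Tenemos la velocidad v(t) = -exp(-t). Sustituyendo t = log(3): v(log(3)) = -1/3.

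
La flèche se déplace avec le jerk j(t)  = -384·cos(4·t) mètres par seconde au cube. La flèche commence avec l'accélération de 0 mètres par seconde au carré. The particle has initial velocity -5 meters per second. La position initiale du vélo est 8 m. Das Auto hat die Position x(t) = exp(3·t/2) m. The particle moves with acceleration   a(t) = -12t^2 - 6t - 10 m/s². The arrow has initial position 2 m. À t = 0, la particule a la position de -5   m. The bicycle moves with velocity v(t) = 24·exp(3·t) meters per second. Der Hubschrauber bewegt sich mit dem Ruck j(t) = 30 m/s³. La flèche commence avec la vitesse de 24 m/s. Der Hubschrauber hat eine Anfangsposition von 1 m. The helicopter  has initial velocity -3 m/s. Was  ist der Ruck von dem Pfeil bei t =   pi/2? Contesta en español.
De la ecuación de la sacudida j(t) = -384·cos(4·t), sustituimos t = pi/2 para obtener j = -384.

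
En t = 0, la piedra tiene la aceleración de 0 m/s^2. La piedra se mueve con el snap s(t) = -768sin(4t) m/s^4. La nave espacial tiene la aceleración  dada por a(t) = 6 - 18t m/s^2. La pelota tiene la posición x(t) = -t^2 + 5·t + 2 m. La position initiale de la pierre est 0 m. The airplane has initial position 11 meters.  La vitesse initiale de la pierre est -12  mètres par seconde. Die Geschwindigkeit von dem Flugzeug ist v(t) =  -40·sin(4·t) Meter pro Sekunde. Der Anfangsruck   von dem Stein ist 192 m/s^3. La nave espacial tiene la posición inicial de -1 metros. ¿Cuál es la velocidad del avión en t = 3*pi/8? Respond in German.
Aus der Gleichung für die Geschwindigkeit v(t) = -40·sin(4·t), setzen wir t = 3*pi/8 ein und erhalten v = 40.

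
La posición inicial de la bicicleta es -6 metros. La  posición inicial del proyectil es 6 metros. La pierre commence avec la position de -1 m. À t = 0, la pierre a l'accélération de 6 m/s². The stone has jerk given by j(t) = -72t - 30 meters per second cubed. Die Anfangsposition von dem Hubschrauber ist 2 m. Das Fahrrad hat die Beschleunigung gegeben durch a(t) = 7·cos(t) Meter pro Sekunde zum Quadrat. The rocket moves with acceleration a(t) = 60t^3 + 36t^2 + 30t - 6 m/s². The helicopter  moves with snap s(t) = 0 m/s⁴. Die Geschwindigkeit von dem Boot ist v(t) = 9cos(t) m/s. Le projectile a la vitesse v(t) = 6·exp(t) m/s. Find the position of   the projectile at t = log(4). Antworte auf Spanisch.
Debemos encontrar la antiderivada de nuestra ecuación de la velocidad v(t) = 6·exp(t) 1 vez. Integrando la velocidad y usando la condición inicial x(0) = 6, obtenemos x(t) = 6·exp(t). Usando x(t) = 6·exp(t) y sustituyendo t = log(4), encontramos x = 24.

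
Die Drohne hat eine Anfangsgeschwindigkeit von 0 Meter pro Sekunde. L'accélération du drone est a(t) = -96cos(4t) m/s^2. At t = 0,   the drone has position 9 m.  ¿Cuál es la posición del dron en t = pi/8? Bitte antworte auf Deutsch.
Wir müssen unsere Gleichung für die Beschleunigung a(t) = -96·cos(4·t) 2-mal integrieren. Das Integral von der Beschleunigung, mit v(0) = 0, ergibt die Geschwindigkeit: v(t) = -24·sin(4·t). Das Integral von der Geschwindigkeit, mit x(0) = 9, ergibt die Position: x(t) = 6·cos(4·t) + 3. Aus der Gleichung für die Position x(t) = 6·cos(4·t) + 3, setzen wir t = pi/8 ein und erhalten x = 3.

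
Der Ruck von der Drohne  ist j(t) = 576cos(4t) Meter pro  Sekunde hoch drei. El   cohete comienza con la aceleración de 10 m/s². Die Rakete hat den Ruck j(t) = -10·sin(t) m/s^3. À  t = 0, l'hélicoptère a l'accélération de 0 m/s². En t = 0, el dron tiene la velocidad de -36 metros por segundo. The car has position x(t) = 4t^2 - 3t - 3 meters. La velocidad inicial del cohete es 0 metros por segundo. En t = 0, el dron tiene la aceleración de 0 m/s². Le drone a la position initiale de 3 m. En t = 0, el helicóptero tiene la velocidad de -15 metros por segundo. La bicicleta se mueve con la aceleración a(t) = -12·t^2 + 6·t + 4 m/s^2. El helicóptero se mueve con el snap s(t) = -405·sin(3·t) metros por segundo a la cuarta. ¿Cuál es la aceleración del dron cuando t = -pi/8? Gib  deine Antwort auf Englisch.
Starting from jerk j(t) = 576·cos(4·t), we take 1 integral. Taking ∫j(t)dt and applying a(0) = 0, we find a(t) = 144·sin(4·t). We have acceleration a(t) = 144·sin(4·t). Substituting t = -pi/8: a(-pi/8) = -144.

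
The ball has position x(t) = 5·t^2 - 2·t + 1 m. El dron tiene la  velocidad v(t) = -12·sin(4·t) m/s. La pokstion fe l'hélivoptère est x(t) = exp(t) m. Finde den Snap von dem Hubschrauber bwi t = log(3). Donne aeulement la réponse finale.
Bei t = log(3), s = 3.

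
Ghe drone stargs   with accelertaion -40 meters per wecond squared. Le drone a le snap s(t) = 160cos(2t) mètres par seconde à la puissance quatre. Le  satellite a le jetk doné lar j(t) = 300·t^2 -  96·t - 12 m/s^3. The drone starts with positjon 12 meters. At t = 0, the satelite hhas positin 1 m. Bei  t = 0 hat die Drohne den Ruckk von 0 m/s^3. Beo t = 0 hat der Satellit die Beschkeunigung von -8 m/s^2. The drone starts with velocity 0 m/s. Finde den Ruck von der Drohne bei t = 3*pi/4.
Um dies zu lösen, müssen wir 1 Stammfunktion unserer Gleichung für den Snap s(t) = 160·cos(2·t) finden. Das Integral von dem Snap ist der Ruck. Mit j(0) = 0 erhalten wir j(t) = 80·sin(2·t). Mit j(t) = 80·sin(2·t) und Einsetzen von t = 3*pi/4, finden wir j = -80.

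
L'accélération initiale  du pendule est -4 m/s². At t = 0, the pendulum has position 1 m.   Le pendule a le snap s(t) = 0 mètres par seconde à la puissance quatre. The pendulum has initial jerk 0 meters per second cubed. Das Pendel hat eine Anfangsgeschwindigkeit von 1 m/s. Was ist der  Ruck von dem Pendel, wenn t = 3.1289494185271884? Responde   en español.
Debemos encontrar la antiderivada de nuestra ecuación del snap s(t) = 0 1 vez. Tomando ∫s(t)dt y aplicando j(0) = 0, encontramos j(t) = 0. Tenemos la sacudida j(t) = 0. Sustituyendo t = 3.1289494185271884: j(3.1289494185271884) = 0.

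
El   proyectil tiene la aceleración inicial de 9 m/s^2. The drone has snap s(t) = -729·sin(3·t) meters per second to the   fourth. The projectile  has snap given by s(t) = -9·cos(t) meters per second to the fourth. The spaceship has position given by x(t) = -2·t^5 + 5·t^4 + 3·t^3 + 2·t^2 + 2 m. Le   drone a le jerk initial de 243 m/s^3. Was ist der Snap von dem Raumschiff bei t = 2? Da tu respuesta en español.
Debemos derivar nuestra ecuación de la posición x(t) = -2·t^5 + 5·t^4 + 3·t^3 + 2·t^2 + 2 4 veces. La derivada de la posición da la velocidad: v(t) = -10·t^4 + 20·t^3 + 9·t^2 + 4·t. Derivando la velocidad, obtenemos la aceleración: a(t) = -40·t^3 + 60·t^2 + 18·t + 4. La derivada de la aceleración da la sacudida: j(t) = -120·t^2 + 120·t + 18. Derivando la sacudida, obtenemos el snap: s(t) = 120 - 240·t. De la ecuación del snap s(t) = 120 - 240·t, sustituimos t = 2 para obtener s = -360.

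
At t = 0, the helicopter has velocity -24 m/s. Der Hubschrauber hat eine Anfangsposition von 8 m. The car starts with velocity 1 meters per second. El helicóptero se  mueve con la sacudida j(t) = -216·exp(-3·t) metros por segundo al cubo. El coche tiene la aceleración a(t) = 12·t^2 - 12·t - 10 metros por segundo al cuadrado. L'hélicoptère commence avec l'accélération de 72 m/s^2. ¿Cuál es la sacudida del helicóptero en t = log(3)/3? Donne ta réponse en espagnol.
Usando j(t) = -216·exp(-3·t) y sustituyendo t = log(3)/3, encontramos j = -72.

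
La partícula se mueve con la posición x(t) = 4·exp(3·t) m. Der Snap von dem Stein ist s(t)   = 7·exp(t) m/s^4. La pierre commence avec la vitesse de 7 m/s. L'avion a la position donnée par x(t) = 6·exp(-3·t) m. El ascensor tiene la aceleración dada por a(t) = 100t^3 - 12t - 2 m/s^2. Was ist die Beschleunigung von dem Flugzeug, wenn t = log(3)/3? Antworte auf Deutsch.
Ausgehend von der Position x(t) = 6·exp(-3·t), nehmen wir 2 Ableitungen. Durch Ableiten von der Position erhalten wir die Geschwindigkeit: v(t) = -18·exp(-3·t). Durch Ableiten von der Geschwindigkeit erhalten wir die Beschleunigung: a(t) = 54·exp(-3·t). Mit a(t) = 54·exp(-3·t) und Einsetzen von t = log(3)/3, finden wir a = 18.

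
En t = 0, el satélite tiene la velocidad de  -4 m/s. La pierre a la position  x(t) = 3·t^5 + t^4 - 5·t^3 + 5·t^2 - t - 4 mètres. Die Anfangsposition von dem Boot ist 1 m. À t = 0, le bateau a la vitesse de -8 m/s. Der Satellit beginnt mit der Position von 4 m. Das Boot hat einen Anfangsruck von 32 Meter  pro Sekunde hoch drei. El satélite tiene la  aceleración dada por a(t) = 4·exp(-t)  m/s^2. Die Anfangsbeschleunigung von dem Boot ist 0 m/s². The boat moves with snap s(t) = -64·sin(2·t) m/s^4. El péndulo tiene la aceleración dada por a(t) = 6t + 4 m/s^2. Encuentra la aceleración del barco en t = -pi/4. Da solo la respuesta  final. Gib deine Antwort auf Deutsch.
Die Beschleunigung bei t = -pi/4 ist a = -16.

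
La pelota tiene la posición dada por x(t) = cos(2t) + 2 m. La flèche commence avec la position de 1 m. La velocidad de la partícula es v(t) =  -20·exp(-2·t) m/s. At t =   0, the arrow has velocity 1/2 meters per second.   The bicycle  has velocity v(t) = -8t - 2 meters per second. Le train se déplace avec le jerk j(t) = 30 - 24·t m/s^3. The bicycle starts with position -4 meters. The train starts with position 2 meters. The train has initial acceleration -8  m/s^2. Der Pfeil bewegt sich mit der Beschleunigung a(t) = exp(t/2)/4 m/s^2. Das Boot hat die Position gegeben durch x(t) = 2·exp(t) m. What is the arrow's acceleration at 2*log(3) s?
We have acceleration a(t) = exp(t/2)/4. Substituting t = 2*log(3): a(2*log(3)) = 3/4.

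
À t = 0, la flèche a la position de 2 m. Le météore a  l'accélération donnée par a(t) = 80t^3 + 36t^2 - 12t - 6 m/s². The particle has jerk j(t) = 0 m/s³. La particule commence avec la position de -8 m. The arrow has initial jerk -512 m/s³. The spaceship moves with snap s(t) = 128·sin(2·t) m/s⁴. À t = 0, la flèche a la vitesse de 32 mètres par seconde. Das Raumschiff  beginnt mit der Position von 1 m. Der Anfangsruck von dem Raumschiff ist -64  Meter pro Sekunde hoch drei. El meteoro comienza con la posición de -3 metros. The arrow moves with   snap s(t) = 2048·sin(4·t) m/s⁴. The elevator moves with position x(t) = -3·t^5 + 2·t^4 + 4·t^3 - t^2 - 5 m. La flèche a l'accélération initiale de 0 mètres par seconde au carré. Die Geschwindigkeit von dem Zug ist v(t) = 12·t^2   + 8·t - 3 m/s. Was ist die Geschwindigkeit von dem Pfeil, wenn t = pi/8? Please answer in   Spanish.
Partiendo del snap s(t) = 2048·sin(4·t), tomamos 3 antiderivadas. Integrando el snap y usando la condición inicial j(0) = -512, obtenemos j(t) = -512·cos(4·t). Integrando la sacudida y usando la condición inicial a(0) = 0, obtenemos a(t) = -128·sin(4·t). Tomando ∫a(t)dt y aplicando v(0) = 32, encontramos v(t) = 32·cos(4·t). De la ecuación de la velocidad v(t) = 32·cos(4·t), sustituimos t = pi/8 para obtener v = 0.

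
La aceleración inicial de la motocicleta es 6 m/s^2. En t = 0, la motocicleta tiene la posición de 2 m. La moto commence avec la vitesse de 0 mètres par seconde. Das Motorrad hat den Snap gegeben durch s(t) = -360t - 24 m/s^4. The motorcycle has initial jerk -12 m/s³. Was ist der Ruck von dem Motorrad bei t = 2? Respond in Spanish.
Debemos encontrar la integral de nuestra ecuación del snap s(t) = -360·t - 24 1 vez. Integrando el snap y usando la condición inicial j(0) = -12, obtenemos j(t) = -180·t^2 - 24·t - 12. De la ecuación de la sacudida j(t) = -180·t^2 - 24·t - 12, sustituimos t = 2 para obtener j = -780.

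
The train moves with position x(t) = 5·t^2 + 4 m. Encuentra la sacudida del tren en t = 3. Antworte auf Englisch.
We must differentiate our position equation x(t) = 5·t^2 + 4 3 times. Differentiating position, we get velocity: v(t) = 10·t. Differentiating velocity, we get acceleration: a(t) = 10. The derivative of acceleration gives jerk: j(t) = 0. From the given jerk equation j(t) = 0, we substitute t = 3 to get j = 0.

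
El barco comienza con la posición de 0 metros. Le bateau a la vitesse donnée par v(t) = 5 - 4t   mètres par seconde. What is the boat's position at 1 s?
We must find the integral of our velocity equation v(t) = 5 - 4·t 1 time. Taking ∫v(t)dt and applying x(0) = 0, we find x(t) = -2·t^2 + 5·t. Using x(t) = -2·t^2 + 5·t and substituting t = 1, we find x = 3.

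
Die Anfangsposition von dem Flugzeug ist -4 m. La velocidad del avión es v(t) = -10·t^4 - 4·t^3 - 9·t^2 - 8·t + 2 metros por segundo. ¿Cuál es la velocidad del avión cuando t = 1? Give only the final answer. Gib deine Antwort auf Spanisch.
La velocidad en t = 1 es v = -29.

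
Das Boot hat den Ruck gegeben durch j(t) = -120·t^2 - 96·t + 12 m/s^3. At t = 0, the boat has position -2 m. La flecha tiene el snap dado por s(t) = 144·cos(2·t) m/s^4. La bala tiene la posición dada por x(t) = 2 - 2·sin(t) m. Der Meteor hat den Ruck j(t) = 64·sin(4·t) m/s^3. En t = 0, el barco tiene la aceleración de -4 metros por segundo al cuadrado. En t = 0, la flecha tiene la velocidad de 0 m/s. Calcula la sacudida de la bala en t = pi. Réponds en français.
Pour résoudre ceci, nous devons prendre 3 dérivées de notre équation de la position x(t) = 2 - 2·sin(t). En prenant d/dt de x(t), nous trouvons v(t) = -2·cos(t). La dérivée de la vitesse donne l'accélération: a(t) = 2·sin(t). En prenant d/dt de a(t), nous trouvons j(t) = 2·cos(t). En utilisant j(t) = 2·cos(t) et en substituant t = pi, nous trouvons j = -2.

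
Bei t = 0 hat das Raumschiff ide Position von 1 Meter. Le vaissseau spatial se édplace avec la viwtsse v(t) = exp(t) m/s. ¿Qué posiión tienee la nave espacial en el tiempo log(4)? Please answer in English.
We need to integrate our velocity equation v(t) = exp(t) 1 time. Integrating velocity and using the initial condition x(0) = 1, we get x(t) = exp(t). Using x(t) = exp(t) and substituting t = log(4), we find x = 4.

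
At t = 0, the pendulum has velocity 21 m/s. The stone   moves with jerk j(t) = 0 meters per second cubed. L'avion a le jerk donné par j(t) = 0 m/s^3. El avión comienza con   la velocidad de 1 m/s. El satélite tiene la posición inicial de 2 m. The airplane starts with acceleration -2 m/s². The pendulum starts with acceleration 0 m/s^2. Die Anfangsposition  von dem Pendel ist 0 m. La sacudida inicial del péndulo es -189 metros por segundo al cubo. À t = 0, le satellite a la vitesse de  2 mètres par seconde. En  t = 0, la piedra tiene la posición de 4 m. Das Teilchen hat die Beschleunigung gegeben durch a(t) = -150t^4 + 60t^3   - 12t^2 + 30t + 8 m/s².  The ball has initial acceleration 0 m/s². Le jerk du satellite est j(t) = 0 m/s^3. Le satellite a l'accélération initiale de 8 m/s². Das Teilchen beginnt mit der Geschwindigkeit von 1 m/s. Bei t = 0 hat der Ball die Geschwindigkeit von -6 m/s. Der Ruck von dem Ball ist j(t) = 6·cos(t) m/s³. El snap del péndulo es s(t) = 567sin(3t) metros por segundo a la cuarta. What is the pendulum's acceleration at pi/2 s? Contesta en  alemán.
Wir müssen das Integral unserer Gleichung für den Snap s(t) = 567·sin(3·t) 2-mal finden. Das Integral von dem Snap, mit j(0) = -189, ergibt den Ruck: j(t) = -189·cos(3·t). Das Integral von dem Ruck ist die Beschleunigung. Mit a(0) = 0 erhalten wir a(t) = -63·sin(3·t). Wir haben die Beschleunigung a(t) = -63·sin(3·t). Durch Einsetzen von t = pi/2: a(pi/2) = 63.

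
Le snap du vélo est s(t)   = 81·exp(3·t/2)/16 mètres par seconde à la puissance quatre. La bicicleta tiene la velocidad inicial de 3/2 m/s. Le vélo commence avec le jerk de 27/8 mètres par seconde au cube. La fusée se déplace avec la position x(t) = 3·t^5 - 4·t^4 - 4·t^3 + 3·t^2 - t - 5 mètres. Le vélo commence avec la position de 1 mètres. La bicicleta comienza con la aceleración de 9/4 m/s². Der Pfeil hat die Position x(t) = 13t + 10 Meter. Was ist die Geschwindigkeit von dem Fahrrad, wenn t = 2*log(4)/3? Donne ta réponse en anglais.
To find the answer, we compute 3 integrals of s(t) = 81·exp(3·t/2)/16. The antiderivative of snap, with j(0) = 27/8, gives jerk: j(t) = 27·exp(3·t/2)/8. Taking ∫j(t)dt and applying a(0) = 9/4, we find a(t) = 9·exp(3·t/2)/4. The integral of acceleration is velocity. Using v(0) = 3/2, we get v(t) = 3·exp(3·t/2)/2. We have velocity v(t) = 3·exp(3·t/2)/2. Substituting t = 2*log(4)/3: v(2*log(4)/3) = 6.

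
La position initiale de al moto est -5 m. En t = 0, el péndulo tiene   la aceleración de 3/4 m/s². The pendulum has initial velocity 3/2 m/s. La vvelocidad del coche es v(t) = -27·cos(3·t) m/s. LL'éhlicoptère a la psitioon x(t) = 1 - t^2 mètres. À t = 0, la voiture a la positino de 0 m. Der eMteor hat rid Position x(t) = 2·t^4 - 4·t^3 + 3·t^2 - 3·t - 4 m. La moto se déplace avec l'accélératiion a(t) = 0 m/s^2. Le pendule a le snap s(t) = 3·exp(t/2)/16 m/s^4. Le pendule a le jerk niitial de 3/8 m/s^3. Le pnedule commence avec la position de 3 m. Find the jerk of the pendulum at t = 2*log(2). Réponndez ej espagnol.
Debemos encontrar la antiderivada de nuestra ecuación del snap s(t) = 3·exp(t/2)/16 1 vez. Integrando el snap y usando la condición inicial j(0) = 3/8, obtenemos j(t) = 3·exp(t/2)/8. Usando j(t) = 3·exp(t/2)/8 y sustituyendo t = 2*log(2), encontramos j = 3/4.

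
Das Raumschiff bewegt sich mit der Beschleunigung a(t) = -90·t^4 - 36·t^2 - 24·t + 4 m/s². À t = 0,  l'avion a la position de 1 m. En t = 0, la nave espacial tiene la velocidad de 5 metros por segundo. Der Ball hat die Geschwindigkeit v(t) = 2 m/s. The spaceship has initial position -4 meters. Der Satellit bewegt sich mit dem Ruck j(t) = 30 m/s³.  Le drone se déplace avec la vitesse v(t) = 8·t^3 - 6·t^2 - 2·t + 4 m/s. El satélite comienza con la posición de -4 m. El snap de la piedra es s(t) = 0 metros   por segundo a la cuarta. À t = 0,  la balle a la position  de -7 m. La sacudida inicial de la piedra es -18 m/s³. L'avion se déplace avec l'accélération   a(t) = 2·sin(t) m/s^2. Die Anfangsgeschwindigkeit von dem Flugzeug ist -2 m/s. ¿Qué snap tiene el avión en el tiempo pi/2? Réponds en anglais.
We must differentiate our acceleration equation a(t) = 2·sin(t) 2 times. Differentiating acceleration, we get jerk: j(t) = 2·cos(t). Taking d/dt of j(t), we find s(t) = -2·sin(t). We have snap s(t) = -2·sin(t). Substituting t = pi/2: s(pi/2) = -2.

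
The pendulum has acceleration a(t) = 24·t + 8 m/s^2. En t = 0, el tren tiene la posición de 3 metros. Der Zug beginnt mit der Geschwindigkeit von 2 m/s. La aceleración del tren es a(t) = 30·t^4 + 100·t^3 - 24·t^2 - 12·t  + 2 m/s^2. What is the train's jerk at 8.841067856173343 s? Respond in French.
Nous devons dériver notre équation de l'accélération a(t) = 30·t^4 + 100·t^3 - 24·t^2 - 12·t + 2 1 fois. En prenant d/dt de a(t), nous trouvons j(t) = 120·t^3 + 300·t^2 - 48·t - 12. Nous avons le jerk j(t) = 120·t^3 + 300·t^2 - 48·t - 12. En substituant t = 8.841067856173343: j(8.841067856173343) = 105939.870477329.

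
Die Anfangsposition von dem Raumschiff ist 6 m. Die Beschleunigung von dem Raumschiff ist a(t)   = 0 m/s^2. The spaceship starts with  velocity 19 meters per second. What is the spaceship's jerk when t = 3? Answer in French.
Pour résoudre ceci, nous devons prendre 1 dérivée de notre équation de l'accélération a(t) = 0. La dérivée de l'accélération donne le jerk: j(t) = 0. Nous avons le jerk j(t) = 0. En substituant t = 3: j(3) = 0.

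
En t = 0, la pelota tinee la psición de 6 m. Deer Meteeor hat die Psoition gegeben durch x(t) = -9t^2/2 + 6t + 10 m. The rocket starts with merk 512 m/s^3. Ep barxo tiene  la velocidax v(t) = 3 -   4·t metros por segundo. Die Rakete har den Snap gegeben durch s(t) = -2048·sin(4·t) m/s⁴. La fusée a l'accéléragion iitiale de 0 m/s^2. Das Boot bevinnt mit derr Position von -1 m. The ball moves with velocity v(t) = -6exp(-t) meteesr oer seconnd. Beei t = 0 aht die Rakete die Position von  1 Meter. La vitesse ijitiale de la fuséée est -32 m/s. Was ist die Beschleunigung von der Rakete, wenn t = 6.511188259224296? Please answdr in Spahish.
Partiendo del snap s(t) = -2048·sin(4·t), tomamos 2 antiderivadas. La antiderivada del snap, con j(0) = 512, da la sacudida: j(t) = 512·cos(4·t). La antiderivada de la sacudida es la aceleración. Usando a(0) = 0, obtenemos a(t) = 128·sin(4·t). Tenemos la aceleración a(t) = 128·sin(4·t). Sustituyendo t = 6.511188259224296: a(6.511188259224296) = 101.214320623156.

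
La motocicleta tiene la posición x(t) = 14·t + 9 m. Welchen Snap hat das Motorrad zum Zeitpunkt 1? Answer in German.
Ausgehend von der Position x(t) = 14·t + 9, nehmen wir 4 Ableitungen. Mit d/dt von x(t) finden wir v(t) = 14. Mit d/dt von v(t) finden wir a(t) = 0. Durch Ableiten von der Beschleunigung erhalten wir den Ruck: j(t) = 0. Mit d/dt von j(t) finden wir s(t) = 0. Wir haben den Snap s(t) = 0. Durch Einsetzen von t = 1: s(1) = 0.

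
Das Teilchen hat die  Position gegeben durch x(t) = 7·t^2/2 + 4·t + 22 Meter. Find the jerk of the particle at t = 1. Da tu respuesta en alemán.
Ausgehend von der Position x(t) = 7·t^2/2 + 4·t + 22, nehmen wir 3 Ableitungen. Mit d/dt von x(t) finden wir v(t) = 7·t + 4. Durch Ableiten von der Geschwindigkeit erhalten wir die Beschleunigung: a(t) = 7. Mit d/dt von a(t) finden wir j(t) = 0. Aus der Gleichung für den Ruck j(t) = 0, setzen wir t = 1 ein und erhalten j = 0.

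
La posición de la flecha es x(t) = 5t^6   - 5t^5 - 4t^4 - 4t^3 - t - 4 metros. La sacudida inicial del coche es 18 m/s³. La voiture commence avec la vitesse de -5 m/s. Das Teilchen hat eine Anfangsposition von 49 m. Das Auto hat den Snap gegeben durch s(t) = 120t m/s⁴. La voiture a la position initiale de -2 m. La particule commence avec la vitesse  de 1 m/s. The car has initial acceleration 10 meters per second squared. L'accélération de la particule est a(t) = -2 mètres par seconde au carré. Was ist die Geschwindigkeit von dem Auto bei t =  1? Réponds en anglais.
Starting from snap s(t) = 120·t, we take 3 antiderivatives. The integral of snap, with j(0) = 18, gives jerk: j(t) = 60·t^2 + 18. The antiderivative of jerk is acceleration. Using a(0) = 10, we get a(t) = 20·t^3 + 18·t + 10. Taking ∫a(t)dt and applying v(0) = -5, we find v(t) = 5·t^4 + 9·t^2 + 10·t - 5. Using v(t) = 5·t^4 + 9·t^2 + 10·t - 5 and substituting t = 1, we find v = 19.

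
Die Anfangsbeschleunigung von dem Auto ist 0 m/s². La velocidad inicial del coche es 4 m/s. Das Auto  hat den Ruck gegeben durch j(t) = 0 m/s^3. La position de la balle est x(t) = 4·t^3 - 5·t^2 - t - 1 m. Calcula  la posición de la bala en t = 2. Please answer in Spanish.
Tenemos la posición x(t) = 4·t^3 - 5·t^2 - t - 1. Sustituyendo t = 2: x(2) = 9.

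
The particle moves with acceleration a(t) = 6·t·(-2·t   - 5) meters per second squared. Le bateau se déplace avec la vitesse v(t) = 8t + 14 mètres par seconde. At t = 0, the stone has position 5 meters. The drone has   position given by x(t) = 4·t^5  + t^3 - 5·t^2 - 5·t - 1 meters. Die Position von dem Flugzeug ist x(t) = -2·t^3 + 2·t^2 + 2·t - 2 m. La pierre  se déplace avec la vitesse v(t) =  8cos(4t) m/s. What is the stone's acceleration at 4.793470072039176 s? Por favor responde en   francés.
Nous devons dériver notre équation de la vitesse v(t) = 8·cos(4·t) 1 fois. En dérivant la vitesse, nous obtenons l'accélération: a(t) = -32·sin(4·t). De l'équation de l'accélération a(t) = -32·sin(4·t), nous substituons t = 4.793470072039176 pour obtenir a = -10.1973903539618.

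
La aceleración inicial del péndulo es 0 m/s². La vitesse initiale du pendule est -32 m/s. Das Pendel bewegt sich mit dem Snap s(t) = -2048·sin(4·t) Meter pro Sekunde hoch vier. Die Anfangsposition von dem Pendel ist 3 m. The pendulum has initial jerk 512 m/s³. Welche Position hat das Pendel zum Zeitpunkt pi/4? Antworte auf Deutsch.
Ausgehend von dem Snap s(t) = -2048·sin(4·t), nehmen wir 4 Integrale. Das Integral von dem Snap, mit j(0) = 512, ergibt den Ruck: j(t) = 512·cos(4·t). Mit ∫j(t)dt und Anwendung von a(0) = 0, finden wir a(t) = 128·sin(4·t). Das Integral von der Beschleunigung, mit v(0) = -32, ergibt die Geschwindigkeit: v(t) = -32·cos(4·t). Durch Integration von der Geschwindigkeit und Verwendung der Anfangsbedingung x(0) = 3, erhalten wir x(t) = 3 - 8·sin(4·t). Aus der Gleichung für die Position x(t) = 3 - 8·sin(4·t), setzen wir t = pi/4 ein und erhalten x = 3.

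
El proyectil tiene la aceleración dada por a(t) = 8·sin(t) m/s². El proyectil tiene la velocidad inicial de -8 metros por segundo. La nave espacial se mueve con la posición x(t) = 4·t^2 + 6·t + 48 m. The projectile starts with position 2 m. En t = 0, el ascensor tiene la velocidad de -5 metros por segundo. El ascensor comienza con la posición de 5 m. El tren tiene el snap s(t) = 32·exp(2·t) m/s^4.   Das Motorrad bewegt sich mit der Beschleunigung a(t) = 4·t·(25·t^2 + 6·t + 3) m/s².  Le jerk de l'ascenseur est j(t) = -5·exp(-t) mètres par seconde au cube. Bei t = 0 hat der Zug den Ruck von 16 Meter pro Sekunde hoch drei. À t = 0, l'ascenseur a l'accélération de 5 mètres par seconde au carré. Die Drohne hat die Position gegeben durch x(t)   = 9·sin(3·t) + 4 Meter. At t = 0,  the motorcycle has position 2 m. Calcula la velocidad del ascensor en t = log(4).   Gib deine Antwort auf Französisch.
En partant du jerk j(t) = -5·exp(-t), nous prenons 2 intégrales. En prenant ∫j(t)dt et en appliquant a(0) = 5, nous trouvons a(t) = 5·exp(-t). En intégrant l'accélération et en utilisant la condition initiale v(0) = -5, nous obtenons v(t) = -5·exp(-t). En utilisant v(t) = -5·exp(-t) et en substituant t = log(4), nous trouvons v = -5/4.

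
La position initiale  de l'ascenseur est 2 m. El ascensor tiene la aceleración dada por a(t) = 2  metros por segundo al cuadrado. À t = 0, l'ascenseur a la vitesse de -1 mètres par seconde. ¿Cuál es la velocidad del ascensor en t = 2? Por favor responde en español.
Necesitamos integrar nuestra ecuación de la aceleración a(t) = 2 1 vez. La antiderivada de la aceleración, con v(0) = -1, da la velocidad: v(t) = 2·t - 1. De la ecuación de la velocidad v(t) = 2·t - 1, sustituimos t = 2 para obtener v = 3.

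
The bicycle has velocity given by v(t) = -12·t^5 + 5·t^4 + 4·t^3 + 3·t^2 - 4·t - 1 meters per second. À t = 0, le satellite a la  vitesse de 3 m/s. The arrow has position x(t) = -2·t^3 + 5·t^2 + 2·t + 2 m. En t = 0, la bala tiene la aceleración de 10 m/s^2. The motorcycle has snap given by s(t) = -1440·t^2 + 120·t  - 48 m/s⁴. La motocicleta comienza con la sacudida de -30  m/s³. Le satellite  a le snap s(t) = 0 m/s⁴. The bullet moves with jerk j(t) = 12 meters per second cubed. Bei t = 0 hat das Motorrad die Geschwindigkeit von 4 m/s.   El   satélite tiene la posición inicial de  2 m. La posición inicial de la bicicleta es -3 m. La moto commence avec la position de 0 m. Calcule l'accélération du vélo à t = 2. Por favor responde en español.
Para resolver esto, necesitamos tomar 1 derivada de nuestra ecuación de la velocidad v(t) = -12·t^5 + 5·t^4 + 4·t^3 + 3·t^2 - 4·t - 1. La derivada de la velocidad da la aceleración: a(t) = -60·t^4 + 20·t^3 + 12·t^2 + 6·t - 4. De la ecuación de la aceleración a(t) = -60·t^4 + 20·t^3 + 12·t^2 + 6·t - 4, sustituimos t = 2 para obtener a = -744.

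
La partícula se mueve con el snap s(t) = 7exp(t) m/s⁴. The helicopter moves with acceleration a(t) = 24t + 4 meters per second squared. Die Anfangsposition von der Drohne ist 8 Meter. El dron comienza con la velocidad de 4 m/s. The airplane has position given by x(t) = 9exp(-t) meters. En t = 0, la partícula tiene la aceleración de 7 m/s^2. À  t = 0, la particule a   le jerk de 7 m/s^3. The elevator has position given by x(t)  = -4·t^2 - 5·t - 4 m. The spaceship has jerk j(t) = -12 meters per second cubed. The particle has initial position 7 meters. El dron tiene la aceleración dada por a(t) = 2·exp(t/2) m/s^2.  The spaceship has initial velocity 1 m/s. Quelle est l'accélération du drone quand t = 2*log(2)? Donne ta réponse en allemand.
Wir haben die Beschleunigung a(t) = 2·exp(t/2). Durch Einsetzen von t = 2*log(2): a(2*log(2)) = 4.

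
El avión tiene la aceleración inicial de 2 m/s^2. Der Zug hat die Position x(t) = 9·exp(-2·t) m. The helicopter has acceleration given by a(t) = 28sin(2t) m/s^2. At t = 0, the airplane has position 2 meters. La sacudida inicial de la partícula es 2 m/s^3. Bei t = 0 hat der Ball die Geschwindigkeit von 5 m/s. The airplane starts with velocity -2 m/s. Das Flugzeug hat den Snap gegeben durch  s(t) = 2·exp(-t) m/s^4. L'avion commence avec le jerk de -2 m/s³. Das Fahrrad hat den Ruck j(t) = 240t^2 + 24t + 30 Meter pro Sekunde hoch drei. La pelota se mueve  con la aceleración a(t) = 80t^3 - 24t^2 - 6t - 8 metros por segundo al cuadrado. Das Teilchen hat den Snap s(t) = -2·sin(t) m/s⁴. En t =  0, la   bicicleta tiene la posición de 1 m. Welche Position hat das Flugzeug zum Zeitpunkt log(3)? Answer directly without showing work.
Die Antwort ist 2/3.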